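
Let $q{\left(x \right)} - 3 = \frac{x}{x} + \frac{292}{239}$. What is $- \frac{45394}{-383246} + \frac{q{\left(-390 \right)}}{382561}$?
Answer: $\frac{2075473042567}{17520489274217} \approx 0.11846$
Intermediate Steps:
$q{\left(x \right)} = \frac{1248}{239}$ ($q{\left(x \right)} = 3 + \left(\frac{x}{x} + \frac{292}{239}\right) = 3 + \left(1 + 292 \cdot \frac{1}{239}\right) = 3 + \left(1 + \frac{292}{239}\right) = 3 + \frac{531}{239} = \frac{1248}{239}$)
$- \frac{45394}{-383246} + \frac{q{\left(-390 \right)}}{382561} = - \frac{45394}{-383246} + \frac{1248}{239 \cdot 382561} = \left(-45394\right) \left(- \frac{1}{383246}\right) + \frac{1248}{239} \cdot \frac{1}{382561} = \frac{22697}{191623} + \frac{1248}{91432079} = \frac{2075473042567}{17520489274217}$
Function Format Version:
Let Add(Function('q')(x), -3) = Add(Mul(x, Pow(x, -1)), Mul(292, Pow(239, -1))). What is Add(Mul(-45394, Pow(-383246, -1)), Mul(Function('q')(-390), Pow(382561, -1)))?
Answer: Rational(2075473042567, 17520489274217) ≈ 0.11846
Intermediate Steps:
Function('q')(x) = Rational(1248, 239) (Function('q')(x) = Add(3, Add(Mul(x, Pow(x, -1)), Mul(292, Pow(239, -1)))) = Add(3, Add(1, Mul(292, Rational(1, 239)))) = Add(3, Add(1, Rational(292, 239))) = Add(3, Rational(531, 239)) = Rational(1248, 239))
Add(Mul(-45394, Pow(-383246, -1)), Mul(Function('q')(-390), Pow(382561, -1))) = Add(Mul(-45394, Pow(-383246, -1)), Mul(Rational(1248, 239), Pow(382561, -1))) = Add(Mul(-45394, Rational(-1, 383246)), Mul(Rational(1248, 239), Rational(1, 382561))) = Add(Rational(22697, 191623), Rational(1248, 91432079)) = Rational(2075473042567, 17520489274217)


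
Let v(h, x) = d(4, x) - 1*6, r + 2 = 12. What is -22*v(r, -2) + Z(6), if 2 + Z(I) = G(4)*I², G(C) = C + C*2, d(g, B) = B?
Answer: 606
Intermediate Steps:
r = 10 (r = -2 + 12 = 10)
G(C) = 3*C (G(C) = C + 2*C = 3*C)
Z(I) = -2 + 12*I² (Z(I) = -2 + (3*4)*I² = -2 + 12*I²)
v(h, x) = -6 + x (v(h, x) = x - 1*6 = x - 6 = -6 + x)
-22*v(r, -2) + Z(6) = -22*(-6 - 2) + (-2 + 12*6²) = -22*(-8) + (-2 + 12*36) = 176 + (-2 + 432) = 176 + 430 = 606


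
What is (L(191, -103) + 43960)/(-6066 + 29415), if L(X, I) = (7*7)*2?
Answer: 14686/7783 ≈ 1.8869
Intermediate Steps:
L(X, I) = 98 (L(X, I) = 49*2 = 98)
(L(191, -103) + 43960)/(-6066 + 29415) = (98 + 43960)/(-6066 + 29415) = 44058/23349 = 44058*(1/23349) = 14686/7783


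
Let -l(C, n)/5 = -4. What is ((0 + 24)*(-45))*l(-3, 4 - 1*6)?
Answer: -21600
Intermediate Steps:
l(C, n) = 20 (l(C, n) = -5*(-4) = 20)
((0 + 24)*(-45))*l(-3, 4 - 1*6) = ((0 + 24)*(-45))*20 = (24*(-45))*20 = -1080*20 = -21600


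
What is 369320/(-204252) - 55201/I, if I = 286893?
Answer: -9769186451/4883205753 ≈ -2.0006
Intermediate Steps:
369320/(-204252) - 55201/I = 369320/(-204252) - 55201/286893 = 369320*(-1/204252) - 55201*1/286893 = -92330/51063 - 55201/286893 = -9769186451/4883205753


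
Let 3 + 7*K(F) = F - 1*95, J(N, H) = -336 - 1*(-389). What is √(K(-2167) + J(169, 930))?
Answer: I*√13258/7 ≈ 16.449*I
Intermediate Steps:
J(N, H) = 53 (J(N, H) = -336 + 389 = 53)
K(F) = -14 + F/7 (K(F) = -3/7 + (F - 1*95)/7 = -3/7 + (F - 95)/7 = -3/7 + (-95 + F)/7 = -3/7 + (-95/7 + F/7) = -14 + F/7)
√(K(-2167) + J(169, 930)) = √((-14 + (⅐)*(-2167)) + 53) = √((-14 - 2167/7) + 53) = √(-2265/7 + 53) = √(-1894/7) = I*√13258/7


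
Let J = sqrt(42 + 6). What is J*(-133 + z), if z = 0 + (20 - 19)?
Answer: -528*sqrt(3) ≈ -914.52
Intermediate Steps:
z = 1 (z = 0 + 1 = 1)
J = 4*sqrt(3) (J = sqrt(48) = 4*sqrt(3) ≈ 6.9282)
J*(-133 + z) = (4*sqrt(3))*(-133 + 1) = (4*sqrt(3))*(-132) = -528*sqrt(3)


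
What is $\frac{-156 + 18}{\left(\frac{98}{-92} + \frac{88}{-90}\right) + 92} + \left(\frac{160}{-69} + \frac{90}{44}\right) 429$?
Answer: $- \frac{1017748705}{8565706} \approx -118.82$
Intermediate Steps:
$\frac{-156 + 18}{\left(\frac{98}{-92} + \frac{88}{-90}\right) + 92} + \left(\frac{160}{-69} + \frac{90}{44}\right) 429 = - \frac{138}{\left(98 \left(- \frac{1}{92}\right) + 88 \left(- \frac{1}{90}\right)\right) + 92} + \left(160 \left(- \frac{1}{69}\right) + 90 \cdot \frac{1}{44}\right) 429 = - \frac{138}{\left(- \frac{49}{46} - \frac{44}{45}\right) + 92} + \left(- \frac{160}{69} + \frac{45}{22}\right) 429 = - \frac{138}{- \frac{4229}{2070} + 92} - \frac{5395}{46} = - \frac{138}{\frac{186211}{2070}} - \frac{5395}{46} = \left(-138\right) \frac{2070}{186211} - \frac{5395}{46} = - \frac{285660}{186211} - \frac{5395}{46} = - \frac{1017748705}{8565706}$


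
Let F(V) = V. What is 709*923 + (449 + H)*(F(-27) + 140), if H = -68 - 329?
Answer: 660283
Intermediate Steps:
H = -397
709*923 + (449 + H)*(F(-27) + 140) = 709*923 + (449 - 397)*(-27 + 140) = 654407 + 52*113 = 654407 + 5876 = 660283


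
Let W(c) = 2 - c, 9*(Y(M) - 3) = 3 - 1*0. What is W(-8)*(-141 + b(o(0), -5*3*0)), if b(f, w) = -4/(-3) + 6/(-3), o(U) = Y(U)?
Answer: -4250/3 ≈ -1416.7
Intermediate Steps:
Y(M) = 10/3 (Y(M) = 3 + (3 - 1*0)/9 = 3 + (3 + 0)/9 = 3 + (1/9)*3 = 3 + 1/3 = 10/3)
o(U) = 10/3
b(f, w) = -2/3 (b(f, w) = -4*(-1/3) + 6*(-1/3) = 4/3 - 2 = -2/3)
W(-8)*(-141 + b(o(0), -5*3*0)) = (2 - 1*(-8))*(-141 - 2/3) = (2 + 8)*(-425/3) = 10*(-425/3) = -4250/3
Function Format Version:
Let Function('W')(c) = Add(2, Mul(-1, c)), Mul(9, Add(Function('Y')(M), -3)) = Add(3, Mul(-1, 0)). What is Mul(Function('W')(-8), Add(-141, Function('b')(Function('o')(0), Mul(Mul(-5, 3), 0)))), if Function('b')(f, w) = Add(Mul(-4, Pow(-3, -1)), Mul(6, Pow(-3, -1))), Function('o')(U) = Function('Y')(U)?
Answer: Rational(-4250, 3) ≈ -1416.7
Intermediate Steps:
Function('Y')(M) = Rational(10, 3) (Function('Y')(M) = Add(3, Mul(Rational(1, 9), Add(3, Mul(-1, 0)))) = Add(3, Mul(Rational(1, 9), Add(3, 0))) = Add(3, Mul(Rational(1, 9), 3)) = Add(3, Rational(1, 3)) = Rational(10, 3))
Function('o')(U) = Rational(10, 3)
Function('b')(f, w) = Rational(-2, 3) (Function('b')(f, w) = Add(Mul(-4, Rational(-1, 3)), Mul(6, Rational(-1, 3))) = Add(Rational(4, 3), -2) = Rational(-2, 3))
Mul(Function('W')(-8), Add(-141, Function('b')(Function('o')(0), Mul(Mul(-5, 3), 0)))) = Mul(Add(2, Mul(-1, -8)), Add(-141, Rational(-2, 3))) = Mul(Add(2, 8), Rational(-425, 3)) = Mul(10, Rational(-425, 3)) = Rational(-4250, 3)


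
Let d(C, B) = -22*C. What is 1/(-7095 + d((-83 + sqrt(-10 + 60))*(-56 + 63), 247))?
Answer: 47/257489 + 70*sqrt(2)/2832379 ≈ 0.00021748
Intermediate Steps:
1/(-7095 + d((-83 + sqrt(-10 + 60))*(-56 + 63), 247)) = 1/(-7095 - 22*(-83 + sqrt(-10 + 60))*(-56 + 63)) = 1/(-7095 - 22*(-83 + sqrt(50))*7) = 1/(-7095 - 22*(-83 + 5*sqrt(2))*7) = 1/(-7095 - 22*(-581 + 35*sqrt(2))) = 1/(-7095 + (12782 - 770*sqrt(2))) = 1/(5687 - 770*sqrt(2))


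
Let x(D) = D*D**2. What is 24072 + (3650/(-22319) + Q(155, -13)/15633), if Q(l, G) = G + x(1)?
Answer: 2799658216822/116304309 ≈ 24072.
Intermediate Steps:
x(D) = D**3
Q(l, G) = 1 + G (Q(l, G) = G + 1**3 = G + 1 = 1 + G)
24072 + (3650/(-22319) + Q(155, -13)/15633) = 24072 + (3650/(-22319) + (1 - 13)/15633) = 24072 + (3650*(-1/22319) - 12*1/15633) = 24072 + (-3650/22319 - 4/5211) = 24072 - 19109426/116304309 = 2799658216822/116304309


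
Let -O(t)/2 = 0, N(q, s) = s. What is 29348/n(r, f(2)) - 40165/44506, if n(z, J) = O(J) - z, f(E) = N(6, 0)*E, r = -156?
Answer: 324974087/1735734 ≈ 187.23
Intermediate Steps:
O(t) = 0 (O(t) = -2*0 = 0)
f(E) = 0 (f(E) = 0*E = 0)
n(z, J) = -z (n(z, J) = 0 - z = -z)
29348/n(r, f(2)) - 40165/44506 = 29348/((-1*(-156))) - 40165/44506 = 29348/156 - 40165*1/44506 = 29348*(1/156) - 40165/44506 = 7337/39 - 40165/44506 = 324974087/1735734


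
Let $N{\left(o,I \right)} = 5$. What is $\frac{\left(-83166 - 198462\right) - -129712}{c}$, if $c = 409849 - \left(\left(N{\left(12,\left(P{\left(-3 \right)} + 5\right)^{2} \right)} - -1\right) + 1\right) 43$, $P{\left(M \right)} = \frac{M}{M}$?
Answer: $- \frac{37979}{102387} \approx -0.37094$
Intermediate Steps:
$P{\left(M \right)} = 1$
$c = 409548$ ($c = 409849 - \left(\left(5 - -1\right) + 1\right) 43 = 409849 - \left(\left(5 + 1\right) + 1\right) 43 = 409849 - \left(6 + 1\right) 43 = 409849 - 7 \cdot 43 = 409849 - 301 = 409548$)
$\frac{\left(-83166 - 198462\right) - -129712}{c} = \frac{\left(-83166 - 198462\right) - -129712}{409548} = \left(\left(-83166 - 198462\right) + 129712\right) \frac{1}{409548} = \left(-281628 + 129712\right) \frac{1}{409548} = \left(-151916\right) \frac{1}{409548} = - \frac{37979}{102387}$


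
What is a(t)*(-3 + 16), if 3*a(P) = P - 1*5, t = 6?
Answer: 13/3 ≈ 4.3333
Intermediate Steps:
a(P) = -5/3 + P/3 (a(P) = (P - 1*5)/3 = (P - 5)/3 = (-5 + P)/3 = -5/3 + P/3)
a(t)*(-3 + 16) = (-5/3 + (⅓)*6)*(-3 + 16) = (-5/3 + 2)*13 = (⅓)*13 = 13/3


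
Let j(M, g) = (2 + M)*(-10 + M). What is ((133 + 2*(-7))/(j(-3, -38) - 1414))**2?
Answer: 14161/1962801 ≈ 0.0072147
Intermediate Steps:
j(M, g) = (-10 + M)*(2 + M)
((133 + 2*(-7))/(j(-3, -38) - 1414))**2 = ((133 + 2*(-7))/((-20 + (-3)**2 - 8*(-3)) - 1414))**2 = ((133 - 14)/((-20 + 9 + 24) - 1414))**2 = (119/(13 - 1414))**2 = (119/(-1401))**2 = (119*(-1/1401))**2 = (-119/1401)**2 = 14161/1962801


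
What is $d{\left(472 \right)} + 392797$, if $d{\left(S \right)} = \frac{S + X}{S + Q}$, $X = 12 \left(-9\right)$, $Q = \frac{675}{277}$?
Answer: $\frac{51621089771}{131419} \approx 3.928 \cdot 10^{5}$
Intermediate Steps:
$Q = \frac{675}{277}$ ($Q = 675 \cdot \frac{1}{277} = \frac{675}{277} \approx 2.4368$)
$X = -108$
$d{\left(S \right)} = \frac{-108 + S}{\frac{675}{277} + S}$ ($d{\left(S \right)} = \frac{S - 108}{S + \frac{675}{277}} = \frac{-108 + S}{\frac{675}{277} + S}$)
$d{\left(472 \right)} + 392797 = \frac{277 \left(-108 + 472\right)}{675 + 277 \cdot 472} + 392797 = 277 \frac{1}{675 + 130744} \cdot 364 + 392797 = 277 \cdot \frac{1}{131419} \cdot 364 + 392797 = \frac{100828}{131419} + 392797 = \frac{51621089771}{131419}$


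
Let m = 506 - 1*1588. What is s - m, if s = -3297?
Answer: -2215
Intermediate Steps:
m = -1082 (m = 506 - 1588 = -1082)
s - m = -3297 - 1*(-1082) = -3297 + 1082 = -2215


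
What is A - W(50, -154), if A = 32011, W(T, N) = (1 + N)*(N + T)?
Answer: 16099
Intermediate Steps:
A - W(50, -154) = 32011 - (-154 + 50 + (-154)² - 154*50) = 32011 - (-154 + 50 + 23716 - 7700) = 32011 - 1*15912 = 32011 - 15912 = 16099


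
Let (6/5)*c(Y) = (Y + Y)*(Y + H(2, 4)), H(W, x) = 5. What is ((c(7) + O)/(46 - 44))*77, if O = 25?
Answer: 12705/2 ≈ 6352.5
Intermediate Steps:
c(Y) = 5*Y*(5 + Y)/3 (c(Y) = 5*((Y + Y)*(Y + 5))/6 = 5*((2*Y)*(5 + Y))/6 = 5*(2*Y*(5 + Y))/6 = 5*Y*(5 + Y)/3)
((c(7) + O)/(46 - 44))*77 = (((5/3)*7*(5 + 7) + 25)/(46 - 44))*77 = (((5/3)*7*12 + 25)/2)*77 = ((140 + 25)*(½))*77 = (165*(½))*77 = (165/2)*77 = 12705/2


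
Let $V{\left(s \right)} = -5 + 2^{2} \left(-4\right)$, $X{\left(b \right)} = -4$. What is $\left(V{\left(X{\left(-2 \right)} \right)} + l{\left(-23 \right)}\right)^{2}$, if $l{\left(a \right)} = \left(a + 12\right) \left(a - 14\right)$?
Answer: $148996$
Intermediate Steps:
$V{\left(s \right)} = -21$ ($V{\left(s \right)} = -5 + 4 \left(-4\right) = -5 - 16 = -21$)
$l{\left(a \right)} = \left(-14 + a\right) \left(12 + a\right)$ ($l{\left(a \right)} = \left(12 + a\right) \left(-14 + a\right) = \left(-14 + a\right) \left(12 + a\right)$)
$\left(V{\left(X{\left(-2 \right)} \right)} + l{\left(-23 \right)}\right)^{2} = \left(-21 - \left(122 - 529\right)\right)^{2} = \left(-21 + \left(-168 + 529 + 46\right)\right)^{2} = \left(-21 + 407\right)^{2} = 386^{2} = 148996$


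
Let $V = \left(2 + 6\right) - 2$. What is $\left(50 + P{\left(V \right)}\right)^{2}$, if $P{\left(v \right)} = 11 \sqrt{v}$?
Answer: $3226 + 1100 \sqrt{6} \approx 5920.4$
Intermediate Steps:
$V = 6$ ($V = 8 - 2 = 6$)
$\left(50 + P{\left(V \right)}\right)^{2} = \left(50 + 11 \sqrt{6}\right)^{2}$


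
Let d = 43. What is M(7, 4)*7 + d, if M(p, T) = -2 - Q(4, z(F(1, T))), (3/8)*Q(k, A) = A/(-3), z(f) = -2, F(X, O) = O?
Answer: 149/9 ≈ 16.556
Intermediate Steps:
Q(k, A) = -8*A/9 (Q(k, A) = 8*(A/(-3))/3 = 8*(A*(-1/3))/3 = 8*(-A/3)/3 = -8*A/9)
M(p, T) = -34/9 (M(p, T) = -2 - (-8)*(-2)/9 = -2 - 1*16/9 = -2 - 16/9 = -34/9)
M(7, 4)*7 + d = -34/9*7 + 43 = -238/9 + 43 = 149/9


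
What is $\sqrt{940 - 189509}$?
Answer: $i \sqrt{188569} \approx 434.25 i$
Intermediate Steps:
$\sqrt{940 - 189509} = \sqrt{-188569} = i \sqrt{188569}$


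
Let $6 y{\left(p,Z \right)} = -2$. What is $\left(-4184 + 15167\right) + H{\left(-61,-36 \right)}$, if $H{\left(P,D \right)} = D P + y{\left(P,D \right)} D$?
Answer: $13191$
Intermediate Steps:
$y{\left(p,Z \right)} = - \frac{1}{3}$ ($y{\left(p,Z \right)} = \frac{1}{6} \left(-2\right) = - \frac{1}{3}$)
$H{\left(P,D \right)} = - \frac{D}{3} + D P$ ($H{\left(P,D \right)} = D P - \frac{D}{3} = - \frac{D}{3} + D P$)
$\left(-4184 + 15167\right) + H{\left(-61,-36 \right)} = \left(-4184 + 15167\right) - 36 \left(- \frac{1}{3} - 61\right) = 10983 - -2208 = 10983 + 2208 = 13191$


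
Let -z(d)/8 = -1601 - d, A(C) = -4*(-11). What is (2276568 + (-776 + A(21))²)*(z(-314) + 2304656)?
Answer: 6510552485184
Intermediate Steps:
A(C) = 44
z(d) = 12808 + 8*d (z(d) = -8*(-1601 - d) = 12808 + 8*d)
(2276568 + (-776 + A(21))²)*(z(-314) + 2304656) = (2276568 + (-776 + 44)²)*((12808 + 8*(-314)) + 2304656) = (2276568 + (-732)²)*((12808 - 2512) + 2304656) = (2276568 + 535824)*(10296 + 2304656) = 2812392*2314952 = 6510552485184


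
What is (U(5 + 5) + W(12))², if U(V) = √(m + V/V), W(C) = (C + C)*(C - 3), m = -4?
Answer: (216 + I*√3)² ≈ 46653.0 + 748.2*I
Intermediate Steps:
W(C) = 2*C*(-3 + C) (W(C) = (2*C)*(-3 + C) = 2*C*(-3 + C))
U(V) = I*√3 (U(V) = √(-4 + V/V) = √(-4 + 1) = √(-3) = I*√3)
(U(5 + 5) + W(12))² = (I*√3 + 2*12*(-3 + 12))² = (I*√3 + 2*12*9)² = (I*√3 + 216)² = (216 + I*√3)²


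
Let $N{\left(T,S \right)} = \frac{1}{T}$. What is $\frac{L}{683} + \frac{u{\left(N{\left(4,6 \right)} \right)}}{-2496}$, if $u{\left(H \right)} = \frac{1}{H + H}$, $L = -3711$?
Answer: $- \frac{4632011}{852384} \approx -5.4342$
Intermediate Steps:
$u{\left(H \right)} = \frac{1}{2 H}$
$\frac{L}{683} + \frac{u{\left(N{\left(4,6 \right)} \right)}}{-2496} = - \frac{3711}{683} + \frac{\frac{1}{2} \frac{1}{\frac{1}{4}}}{-2496} = \left(-3711\right) \frac{1}{683} + \frac{\frac{1}{\frac{1}{4}}}{2} \left(- \frac{1}{2496}\right) = - \frac{3711}{683} + \frac{1}{2} \cdot 4 \left(- \frac{1}{2496}\right) = - \frac{3711}{683} + 2 \left(- \frac{1}{2496}\right) = - \frac{3711}{683} - \frac{1}{1248} = - \frac{4632011}{852384}$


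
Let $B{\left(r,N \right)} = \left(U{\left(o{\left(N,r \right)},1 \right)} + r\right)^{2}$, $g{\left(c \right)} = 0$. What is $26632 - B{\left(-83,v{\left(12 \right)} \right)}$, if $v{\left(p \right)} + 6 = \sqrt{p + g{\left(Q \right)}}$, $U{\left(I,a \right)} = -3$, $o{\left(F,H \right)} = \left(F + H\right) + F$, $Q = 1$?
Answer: $19236$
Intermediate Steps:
$o{\left(F,H \right)} = H + 2 F$
$v{\left(p \right)} = -6 + \sqrt{p}$ ($v{\left(p \right)} = -6 + \sqrt{p + 0} = -6 + \sqrt{p}$)
$B{\left(r,N \right)} = \left(-3 + r\right)^{2}$
$26632 - B{\left(-83,v{\left(12 \right)} \right)} = 26632 - \left(-3 - 83\right)^{2} = 26632 - \left(-86\right)^{2} = 26632 - 7396 = 19236$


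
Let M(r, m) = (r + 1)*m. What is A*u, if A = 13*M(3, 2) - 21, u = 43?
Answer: 3569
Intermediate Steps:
M(r, m) = m*(1 + r) (M(r, m) = (1 + r)*m = m*(1 + r))
A = 83 (A = 13*(2*(1 + 3)) - 21 = 13*(2*4) - 21 = 13*8 - 21 = 104 - 21 = 83)
A*u = 83*43 = 3569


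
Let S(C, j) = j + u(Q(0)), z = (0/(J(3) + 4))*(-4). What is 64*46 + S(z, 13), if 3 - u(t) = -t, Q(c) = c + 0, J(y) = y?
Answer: 2960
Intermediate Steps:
Q(c) = c
z = 0 (z = (0/(3 + 4))*(-4) = (0/7)*(-4) = ((⅐)*0)*(-4) = 0*(-4) = 0)
u(t) = 3 + t (u(t) = 3 - (-1)*t = 3 + t)
S(C, j) = 3 + j (S(C, j) = j + (3 + 0) = j + 3 = 3 + j)
64*46 + S(z, 13) = 64*46 + (3 + 13) = 2944 + 16 = 2960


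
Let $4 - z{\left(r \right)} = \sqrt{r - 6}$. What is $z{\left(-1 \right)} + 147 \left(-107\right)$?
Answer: $-15725 - i \sqrt{7} \approx -15725.0 - 2.6458 i$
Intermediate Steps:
$z{\left(r \right)} = 4 - \sqrt{-6 + r}$ ($z{\left(r \right)} = 4 - \sqrt{r - 6} = 4 - \sqrt{-6 + r}$)
$z{\left(-1 \right)} + 147 \left(-107\right) = \left(4 - \sqrt{-6 - 1}\right) + 147 \left(-107\right) = \left(4 - \sqrt{-7}\right) - 15729 = \left(4 - i \sqrt{7}\right) - 15729 = -15725 - i \sqrt{7}$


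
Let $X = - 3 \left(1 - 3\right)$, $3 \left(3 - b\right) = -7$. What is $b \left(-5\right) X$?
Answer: $-160$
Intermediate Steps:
$b = \frac{16}{3}$ ($b = 3 - - \frac{7}{3} = 3 + \frac{7}{3} = \frac{16}{3} \approx 5.3333$)
$X = 6$ ($X = \left(-3\right) \left(-2\right) = 6$)
$b \left(-5\right) X = \frac{16}{3} \left(-5\right) 6 = \left(- \frac{80}{3}\right) 6 = -160$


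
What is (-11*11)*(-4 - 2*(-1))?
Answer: 242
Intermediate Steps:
(-11*11)*(-4 - 2*(-1)) = -121*(-4 + 2) = -121*(-2) = 242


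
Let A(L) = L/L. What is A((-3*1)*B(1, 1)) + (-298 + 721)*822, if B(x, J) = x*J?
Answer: 347707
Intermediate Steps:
B(x, J) = J*x
A(L) = 1
A((-3*1)*B(1, 1)) + (-298 + 721)*822 = 1 + (-298 + 721)*822 = 1 + 423*822 = 1 + 347706 = 347707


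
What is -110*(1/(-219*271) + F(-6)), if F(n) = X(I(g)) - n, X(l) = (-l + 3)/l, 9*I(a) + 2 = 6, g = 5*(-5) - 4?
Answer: -153416945/118698 ≈ -1292.5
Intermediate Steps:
g = -29 (g = -25 - 4 = -29)
I(a) = 4/9 (I(a) = -2/9 + (⅑)*6 = -2/9 + ⅔ = 4/9)
X(l) = (3 - l)/l
F(n) = 23/4 - n (F(n) = (3 - 1*4/9)/(4/9) - n = 9*(3 - 4/9)/4 - n = (9/4)*(23/9) - n = 23/4 - n)
-110*(1/(-219*271) + F(-6)) = -110*(1/(-219*271) + (23/4 - 1*(-6))) = -110*(-1/219*1/271 + (23/4 + 6)) = -110*(-1/59349 + 47/4) = -110*2789399/237396 = -153416945/118698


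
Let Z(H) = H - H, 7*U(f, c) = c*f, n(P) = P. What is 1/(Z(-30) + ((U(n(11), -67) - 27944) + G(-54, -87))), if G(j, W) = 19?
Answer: -7/196212 ≈ -3.5676e-5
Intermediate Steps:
U(f, c) = c*f/7 (U(f, c) = (c*f)/7 = c*f/7)
Z(H) = 0
1/(Z(-30) + ((U(n(11), -67) - 27944) + G(-54, -87))) = 1/(0 + (((⅐)*(-67)*11 - 27944) + 19)) = 1/(0 + ((-737/7 - 27944) + 19)) = 1/(0 + (-196345/7 + 19)) = 1/(0 - 196212/7) = 1/(-196212/7) = -7/196212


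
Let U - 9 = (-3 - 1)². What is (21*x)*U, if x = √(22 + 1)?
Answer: 525*√23 ≈ 2517.8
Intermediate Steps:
x = √23 ≈ 4.7958
U = 25 (U = 9 + (-3 - 1)² = 9 + (-4)² = 9 + 16 = 25)
(21*x)*U = (21*√23)*25 = 525*√23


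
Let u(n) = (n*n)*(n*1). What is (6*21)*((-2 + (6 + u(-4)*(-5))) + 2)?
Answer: 41076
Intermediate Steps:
u(n) = n³ (u(n) = n²*n = n³)
(6*21)*((-2 + (6 + u(-4)*(-5))) + 2) = (6*21)*((-2 + (6 + (-4)³*(-5))) + 2) = 126*((-2 + (6 - 64*(-5))) + 2) = 126*((-2 + (6 + 320)) + 2) = 126*((-2 + 326) + 2) = 126*(324 + 2) = 126*326 = 41076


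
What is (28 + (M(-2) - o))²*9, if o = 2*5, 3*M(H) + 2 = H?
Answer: 2500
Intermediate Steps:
M(H) = -⅔ + H/3
o = 10
(28 + (M(-2) - o))²*9 = (28 + ((-⅔ + (⅓)*(-2)) - 1*10))²*9 = (28 + ((-⅔ - ⅔) - 10))²*9 = (28 + (-4/3 - 10))²*9 = (28 - 34/3)²*9 = (50/3)²*9 = (2500/9)*9 = 2500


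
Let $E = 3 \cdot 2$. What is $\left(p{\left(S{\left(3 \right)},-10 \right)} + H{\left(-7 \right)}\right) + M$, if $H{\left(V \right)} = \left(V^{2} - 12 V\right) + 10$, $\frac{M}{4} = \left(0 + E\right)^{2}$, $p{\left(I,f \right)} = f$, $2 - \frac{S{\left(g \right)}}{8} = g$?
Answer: $277$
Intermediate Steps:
$S{\left(g \right)} = 16 - 8 g$
$E = 6$
$M = 144$ ($M = 4 \left(0 + 6\right)^{2} = 4 \cdot 6^{2} = 4 \cdot 36 = 144$)
$H{\left(V \right)} = 10 + V^{2} - 12 V$
$\left(p{\left(S{\left(3 \right)},-10 \right)} + H{\left(-7 \right)}\right) + M = \left(-10 + \left(10 + \left(-7\right)^{2} - -84\right)\right) + 144 = \left(-10 + \left(10 + 49 + 84\right)\right) + 144 = \left(-10 + 143\right) + 144 = 133 + 144 = 277$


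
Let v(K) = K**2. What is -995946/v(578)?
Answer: -497973/167042 ≈ -2.9811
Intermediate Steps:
-995946/v(578) = -995946/(578**2) = -995946/334084 = -995946*1/334084 = -497973/167042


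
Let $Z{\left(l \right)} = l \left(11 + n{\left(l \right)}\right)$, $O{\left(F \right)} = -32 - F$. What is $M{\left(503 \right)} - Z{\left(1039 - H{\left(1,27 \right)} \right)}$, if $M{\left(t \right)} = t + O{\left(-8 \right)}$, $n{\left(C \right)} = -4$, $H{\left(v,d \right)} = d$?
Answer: $-6605$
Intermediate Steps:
$Z{\left(l \right)} = 7 l$ ($Z{\left(l \right)} = l \left(11 - 4\right) = l 7 = 7 l$)
$M{\left(t \right)} = -24 + t$ ($M{\left(t \right)} = t - 24 = -24 + t$)
$M{\left(503 \right)} - Z{\left(1039 - H{\left(1,27 \right)} \right)} = \left(-24 + 503\right) - 7 \left(1039 - 27\right) = 479 - 7 \left(1039 - 27\right) = 479 - 7 \cdot 1012 = 479 - 7084 = -6605$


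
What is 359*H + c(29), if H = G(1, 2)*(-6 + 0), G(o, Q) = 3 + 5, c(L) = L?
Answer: -17203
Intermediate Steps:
G(o, Q) = 8
H = -48 (H = 8*(-6 + 0) = 8*(-6) = -48)
359*H + c(29) = 359*(-48) + 29 = -17232 + 29 = -17203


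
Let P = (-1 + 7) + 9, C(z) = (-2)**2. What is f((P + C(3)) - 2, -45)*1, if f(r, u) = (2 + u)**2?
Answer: 1849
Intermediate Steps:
C(z) = 4
P = 15 (P = 6 + 9 = 15)
f((P + C(3)) - 2, -45)*1 = (2 - 45)**2*1 = (-43)**2*1 = 1849*1 = 1849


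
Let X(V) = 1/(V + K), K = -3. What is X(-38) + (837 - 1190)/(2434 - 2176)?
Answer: -14731/10578 ≈ -1.3926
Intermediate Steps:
X(V) = 1/(-3 + V) (X(V) = 1/(V - 3) = 1/(-3 + V))
X(-38) + (837 - 1190)/(2434 - 2176) = 1/(-3 - 38) + (837 - 1190)/(2434 - 2176) = 1/(-41) - 353/258 = -1/41 - 353*1/258 = -1/41 - 353/258 = -14731/10578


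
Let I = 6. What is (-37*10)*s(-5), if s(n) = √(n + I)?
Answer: -370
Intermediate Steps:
s(n) = √(6 + n) (s(n) = √(n + 6) = √(6 + n))
(-37*10)*s(-5) = (-37*10)*√(6 - 5) = -370*√1 = -370*1 = -370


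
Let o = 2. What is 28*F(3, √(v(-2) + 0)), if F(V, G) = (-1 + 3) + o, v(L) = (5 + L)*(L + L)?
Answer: 112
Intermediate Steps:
v(L) = 2*L*(5 + L) (v(L) = (5 + L)*(2*L) = 2*L*(5 + L))
F(V, G) = 4 (F(V, G) = (-1 + 3) + 2 = 2 + 2 = 4)
28*F(3, √(v(-2) + 0)) = 28*4 = 112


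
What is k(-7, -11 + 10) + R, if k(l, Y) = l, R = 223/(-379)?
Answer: -2876/379 ≈ -7.5884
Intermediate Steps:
R = -223/379 (R = 223*(-1/379) = -223/379 ≈ -0.58839)
k(-7, -11 + 10) + R = -7 - 223/379 = -2876/379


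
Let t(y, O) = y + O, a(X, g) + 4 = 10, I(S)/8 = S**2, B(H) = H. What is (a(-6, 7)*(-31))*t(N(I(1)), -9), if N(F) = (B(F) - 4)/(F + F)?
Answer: 3255/2 ≈ 1627.5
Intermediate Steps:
I(S) = 8*S**2
N(F) = (-4 + F)/(2*F) (N(F) = (F - 4)/(F + F) = (-4 + F)/((2*F)) = (-4 + F)*(1/(2*F)) = (-4 + F)/(2*F))
a(X, g) = 6 (a(X, g) = -4 + 10 = 6)
t(y, O) = O + y
(a(-6, 7)*(-31))*t(N(I(1)), -9) = (6*(-31))*(-9 + (-4 + 8*1**2)/(2*((8*1**2)))) = -186*(-9 + (-4 + 8*1)/(2*((8*1)))) = -186*(-9 + (1/2)*(-4 + 8)/8) = -186*(-9 + (1/2)*(1/8)*4) = -186*(-9 + 1/4) = -186*(-35/4) = 3255/2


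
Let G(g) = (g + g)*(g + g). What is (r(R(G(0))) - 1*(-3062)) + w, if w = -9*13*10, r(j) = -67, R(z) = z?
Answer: 1825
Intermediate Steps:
G(g) = 4*g² (G(g) = (2*g)*(2*g) = 4*g²)
w = -1170 (w = -117*10 = -1170)
(r(R(G(0))) - 1*(-3062)) + w = (-67 - 1*(-3062)) - 1170 = (-67 + 3062) - 1170 = 2995 - 1170 = 1825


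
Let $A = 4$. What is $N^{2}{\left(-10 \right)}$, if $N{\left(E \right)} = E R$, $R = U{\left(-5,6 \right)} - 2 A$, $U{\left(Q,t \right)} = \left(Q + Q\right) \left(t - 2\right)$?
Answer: $230400$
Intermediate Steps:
$U{\left(Q,t \right)} = 2 Q \left(-2 + t\right)$
$R = -48$ ($R = 2 \left(-5\right) \left(-2 + 6\right) - 8 = 2 \left(-5\right) 4 - 8 = -40 - 8 = -48$)
$N{\left(E \right)} = - 48 E$ ($N{\left(E \right)} = E \left(-48\right) = - 48 E$)
$N^{2}{\left(-10 \right)} = \left(\left(-48\right) \left(-10\right)\right)^{2} = 480^{2} = 230400$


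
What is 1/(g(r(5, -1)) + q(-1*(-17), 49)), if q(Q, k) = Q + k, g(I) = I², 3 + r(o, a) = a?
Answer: 1/82 ≈ 0.012195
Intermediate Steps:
r(o, a) = -3 + a
1/(g(r(5, -1)) + q(-1*(-17), 49)) = 1/((-3 - 1)² + (-1*(-17) + 49)) = 1/((-4)² + (17 + 49)) = 1/(16 + 66) = 1/82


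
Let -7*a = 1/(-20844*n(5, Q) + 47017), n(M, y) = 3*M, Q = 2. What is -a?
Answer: -1/1859501 ≈ -5.3778e-7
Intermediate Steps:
a = 1/1859501 (a = -1/(7*(-62532*5 + 47017)) = -1/(7*(-20844*15 + 47017)) = -1/(7*(-312660 + 47017)) = -⅐/(-265643) = -⅐*(-1/265643) = 1/1859501 ≈ 5.3778e-7)
-a = -1*1/1859501 = -1/1859501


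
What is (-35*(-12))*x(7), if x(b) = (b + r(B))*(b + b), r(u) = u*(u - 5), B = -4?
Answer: 252840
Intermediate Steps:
r(u) = u*(-5 + u)
x(b) = 2*b*(36 + b) (x(b) = (b - 4*(-5 - 4))*(b + b) = (b - 4*(-9))*(2*b) = (b + 36)*(2*b) = (36 + b)*(2*b) = 2*b*(36 + b))
(-35*(-12))*x(7) = (-35*(-12))*(2*7*(36 + 7)) = 420*(2*7*43) = 420*602 = 252840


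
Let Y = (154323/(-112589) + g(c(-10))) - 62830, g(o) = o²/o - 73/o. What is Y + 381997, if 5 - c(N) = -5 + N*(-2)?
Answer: 359342350497/1125890 ≈ 3.1916e+5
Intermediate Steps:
c(N) = 10 + 2*N (c(N) = 5 - (-5 + N*(-2)) = 5 - (-5 - 2*N) = 5 + (5 + 2*N) = 10 + 2*N)
g(o) = o - 73/o
Y = -70744251833/1125890 (Y = (154323/(-112589) + ((10 + 2*(-10)) - 73/(10 + 2*(-10)))) - 62830 = (154323*(-1/112589) + ((10 - 20) - 73/(10 - 20))) - 62830 = (-154323/112589 + (-10 - 73/(-10))) - 62830 = (-154323/112589 + (-10 - 73*(-⅒))) - 62830 = (-154323/112589 + (-10 + 73/10)) - 62830 = (-154323/112589 - 27/10) - 62830 = -4583133/1125890 - 62830 = -70744251833/1125890 ≈ -62834.)
Y + 381997 = -70744251833/1125890 + 381997 = 359342350497/1125890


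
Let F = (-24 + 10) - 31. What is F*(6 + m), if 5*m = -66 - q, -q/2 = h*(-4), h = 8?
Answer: 900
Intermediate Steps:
q = 64 (q = -16*(-4) = -2*(-32) = 64)
F = -45 (F = -14 - 31 = -45)
m = -26 (m = (-66 - 1*64)/5 = (-66 - 64)/5 = (⅕)*(-130) = -26)
F*(6 + m) = -45*(6 - 26) = -45*(-20) = 900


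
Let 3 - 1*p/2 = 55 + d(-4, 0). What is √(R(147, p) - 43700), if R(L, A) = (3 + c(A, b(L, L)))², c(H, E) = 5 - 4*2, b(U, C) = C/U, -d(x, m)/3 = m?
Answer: 10*I*√437 ≈ 209.05*I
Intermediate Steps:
d(x, m) = -3*m
c(H, E) = -3 (c(H, E) = 5 - 8 = -3)
p = -104 (p = 6 - 2*(55 - 3*0) = 6 - 2*(55 + 0) = 6 - 2*55 = 6 - 110 = -104)
R(L, A) = 0 (R(L, A) = (3 - 3)² = 0² = 0)
√(R(147, p) - 43700) = √(0 - 43700) = √(-43700) = 10*I*√437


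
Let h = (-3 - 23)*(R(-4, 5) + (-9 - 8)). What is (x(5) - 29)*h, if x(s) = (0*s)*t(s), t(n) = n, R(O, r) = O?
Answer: -15834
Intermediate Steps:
h = 546 (h = (-3 - 23)*(-4 + (-9 - 8)) = -26*(-4 - 17) = -26*(-21) = 546)
x(s) = 0 (x(s) = (0*s)*s = 0*s = 0)
(x(5) - 29)*h = (0 - 29)*546 = -29*546 = -15834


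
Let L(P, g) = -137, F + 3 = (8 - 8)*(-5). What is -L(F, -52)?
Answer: 137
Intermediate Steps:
F = -3 (F = -3 + (8 - 8)*(-5) = -3 + 0*(-5) = -3 + 0 = -3)
-L(F, -52) = -1*(-137) = 137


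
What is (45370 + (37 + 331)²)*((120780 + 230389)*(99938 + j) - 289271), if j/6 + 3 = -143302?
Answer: -48245024081017086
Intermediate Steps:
j = -859830 (j = -18 + 6*(-143302) = -18 - 859812 = -859830)
(45370 + (37 + 331)²)*((120780 + 230389)*(99938 + j) - 289271) = (45370 + (37 + 331)²)*((120780 + 230389)*(99938 - 859830) - 289271) = (45370 + 368²)*(351169*(-759892) - 289271) = (45370 + 135424)*(-266850513748 - 289271) = 180794*(-266850803019) = -48245024081017086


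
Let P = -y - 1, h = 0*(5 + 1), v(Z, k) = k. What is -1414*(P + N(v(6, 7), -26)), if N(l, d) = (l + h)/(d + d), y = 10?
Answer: 409353/26 ≈ 15744.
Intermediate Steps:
h = 0 (h = 0*6 = 0)
N(l, d) = l/(2*d) (N(l, d) = (l + 0)/(d + d) = l/((2*d)) = l*(1/(2*d)) = l/(2*d))
P = -11 (P = -1*10 - 1 = -10 - 1 = -11)
-1414*(P + N(v(6, 7), -26)) = -1414*(-11 + (1/2)*7/(-26)) = -1414*(-11 + (1/2)*7*(-1/26)) = -1414*(-11 - 7/52) = -1414*(-579/52) = 409353/26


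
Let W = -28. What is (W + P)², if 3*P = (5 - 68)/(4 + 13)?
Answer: 247009/289 ≈ 854.70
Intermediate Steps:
P = -21/17 (P = ((5 - 68)/(4 + 13))/3 = (-63/17)/3 = (-63*1/17)/3 = (⅓)*(-63/17) = -21/17 ≈ -1.2353)
(W + P)² = (-28 - 21/17)² = (-497/17)² = 247009/289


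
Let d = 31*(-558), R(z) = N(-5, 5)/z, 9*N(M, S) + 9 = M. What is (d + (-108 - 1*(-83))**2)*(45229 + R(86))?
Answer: -291837789568/387 ≈ -7.5410e+8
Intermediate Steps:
N(M, S) = -1 + M/9
R(z) = -14/(9*z) (R(z) = (-1 + (1/9)*(-5))/z = (-1 - 5/9)/z = -14/(9*z))
d = -17298
(d + (-108 - 1*(-83))**2)*(45229 + R(86)) = (-17298 + (-108 - 1*(-83))**2)*(45229 - 14/9/86) = (-17298 + (-108 + 83)**2)*(45229 - 14/9*1/86) = (-17298 + (-25)**2)*(45229 - 7/387) = (-17298 + 625)*(17503616/387) = -16673*17503616/387 = -291837789568/387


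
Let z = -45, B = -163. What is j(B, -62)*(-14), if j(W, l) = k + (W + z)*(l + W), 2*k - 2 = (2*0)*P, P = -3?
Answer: -655214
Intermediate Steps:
k = 1 (k = 1 + ((2*0)*(-3))/2 = 1 + (0*(-3))/2 = 1 + (½)*0 = 1 + 0 = 1)
j(W, l) = 1 + (-45 + W)*(W + l) (j(W, l) = 1 + (W - 45)*(l + W) = 1 + (-45 + W)*(W + l))
j(B, -62)*(-14) = (1 + (-163)² - 45*(-163) - 45*(-62) - 163*(-62))*(-14) = (1 + 26569 + 7335 + 2790 + 10106)*(-14) = 46801*(-14) = -655214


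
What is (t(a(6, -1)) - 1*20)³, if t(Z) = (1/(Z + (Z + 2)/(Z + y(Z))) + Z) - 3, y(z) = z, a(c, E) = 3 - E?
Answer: -45499293/6859 ≈ -6633.5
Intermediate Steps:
t(Z) = -3 + Z + 1/(Z + (2 + Z)/(2*Z)) (t(Z) = (1/(Z + (Z + 2)/(Z + Z)) + Z) - 3 = (1/(Z + (2 + Z)/((2*Z))) + Z) - 3 = (1/(Z + (2 + Z)*(1/(2*Z))) + Z) - 3 = (1/(Z + (2 + Z)/(2*Z)) + Z) - 3 = (Z + 1/(Z + (2 + Z)/(2*Z))) - 3 = -3 + Z + 1/(Z + (2 + Z)/(2*Z)))
(t(a(6, -1)) - 1*20)³ = ((-6 + (3 - 1*(-1)) - 5*(3 - 1*(-1))² + 2*(3 - 1*(-1))³)/(2 + (3 - 1*(-1)) + 2*(3 - 1*(-1))²) - 1*20)³ = ((-6 + (3 + 1) - 5*(3 + 1)² + 2*(3 + 1)³)/(2 + (3 + 1) + 2*(3 + 1)²) - 20)³ = ((-6 + 4 - 5*4² + 2*4³)/(2 + 4 + 2*4²) - 20)³ = ((-6 + 4 - 5*16 + 2*64)/(2 + 4 + 2*16) - 20)³ = ((-6 + 4 - 80 + 128)/(2 + 4 + 32) - 20)³ = (46/38 - 20)³ = ((1/38)*46 - 20)³ = (23/19 - 20)³ = (-357/19)³ = -45499293/6859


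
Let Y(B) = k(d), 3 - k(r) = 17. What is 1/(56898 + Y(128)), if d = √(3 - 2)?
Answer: 1/56884 ≈ 1.7580e-5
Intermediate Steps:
d = 1 (d = √1 = 1)
k(r) = -14 (k(r) = 3 - 1*17 = 3 - 17 = -14)
Y(B) = -14
1/(56898 + Y(128)) = 1/(56898 - 14) = 1/56884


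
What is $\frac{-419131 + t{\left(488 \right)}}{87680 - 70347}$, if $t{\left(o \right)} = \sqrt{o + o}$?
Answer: $- \frac{419131}{17333} + \frac{4 \sqrt{61}}{17333} \approx -24.179$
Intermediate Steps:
$t{\left(o \right)} = \sqrt{2} \sqrt{o}$ ($t{\left(o \right)} = \sqrt{2 o} = \sqrt{2} \sqrt{o}$)
$\frac{-419131 + t{\left(488 \right)}}{87680 - 70347} = \frac{-419131 + \sqrt{2} \sqrt{488}}{87680 - 70347} = \frac{-419131 + \sqrt{2} \cdot 2 \sqrt{122}}{17333} = \left(-419131 + 4 \sqrt{61}\right) \frac{1}{17333} = - \frac{419131}{17333} + \frac{4 \sqrt{61}}{17333}$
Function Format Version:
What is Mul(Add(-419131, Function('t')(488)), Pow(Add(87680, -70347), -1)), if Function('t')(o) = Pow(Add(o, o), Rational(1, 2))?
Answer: Add(Rational(-419131, 17333), Mul(Rational(4, 17333), Pow(61, Rational(1, 2)))) ≈ -24.179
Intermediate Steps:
Function('t')(o) = Mul(Pow(2, Rational(1, 2)), Pow(o, Rational(1, 2))) (Function('t')(o) = Pow(Mul(2, o), Rational(1, 2)) = Mul(Pow(2, Rational(1, 2)), Pow(o, Rational(1, 2))))
Mul(Add(-419131, Function('t')(488)), Pow(Add(87680, -70347), -1)) = Mul(Add(-419131, Mul(Pow(2, Rational(1, 2)), Pow(488, Rational(1, 2)))), Pow(Add(87680, -70347), -1)) = Mul(Add(-419131, Mul(Pow(2, Rational(1, 2)), Mul(2, Pow(122, Rational(1, 2))))), Pow(17333, -1)) = Mul(Add(-419131, Mul(4, Pow(61, Rational(1, 2)))), Rational(1, 17333)) = Add(Rational(-419131, 17333), Mul(Rational(4, 17333), Pow(61, Rational(1, 2))))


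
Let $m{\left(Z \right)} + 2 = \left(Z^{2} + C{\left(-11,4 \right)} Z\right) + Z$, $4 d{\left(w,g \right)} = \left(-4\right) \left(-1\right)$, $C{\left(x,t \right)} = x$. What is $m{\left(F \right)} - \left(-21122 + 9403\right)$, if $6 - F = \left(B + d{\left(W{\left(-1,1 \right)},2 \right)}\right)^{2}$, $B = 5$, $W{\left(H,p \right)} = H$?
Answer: $12917$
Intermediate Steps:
$d{\left(w,g \right)} = 1$ ($d{\left(w,g \right)} = \frac{\left(-4\right) \left(-1\right)}{4} = \frac{1}{4} \cdot 4 = 1$)
$F = -30$ ($F = 6 - \left(5 + 1\right)^{2} = 6 - 6^{2} = 6 - 36 = -30$)
$m{\left(Z \right)} = -2 + Z^{2} - 10 Z$ ($m{\left(Z \right)} = -2 + \left(\left(Z^{2} - 11 Z\right) + Z\right) = -2 + \left(Z^{2} - 10 Z\right) = -2 + Z^{2} - 10 Z$)
$m{\left(F \right)} - \left(-21122 + 9403\right) = \left(-2 + \left(-30\right)^{2} - -300\right) - \left(-21122 + 9403\right) = \left(-2 + 900 + 300\right) - -11719 = 1198 + 11719 = 12917$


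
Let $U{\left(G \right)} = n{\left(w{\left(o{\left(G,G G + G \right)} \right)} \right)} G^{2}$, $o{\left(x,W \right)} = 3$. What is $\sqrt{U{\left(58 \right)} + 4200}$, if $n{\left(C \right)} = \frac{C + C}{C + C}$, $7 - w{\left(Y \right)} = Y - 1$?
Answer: $2 \sqrt{1891} \approx 86.971$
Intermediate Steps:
$w{\left(Y \right)} = 8 - Y$ ($w{\left(Y \right)} = 7 - \left(Y - 1\right) = 7 - \left(-1 + Y\right) = 8 - Y$)
$n{\left(C \right)} = 1$ ($n{\left(C \right)} = \frac{2 C}{2 C} = 2 C \frac{1}{2 C} = 1$)
$U{\left(G \right)} = G^{2}$ ($U{\left(G \right)} = 1 G^{2} = G^{2}$)
$\sqrt{U{\left(58 \right)} + 4200} = \sqrt{58^{2} + 4200} = \sqrt{3364 + 4200} = \sqrt{7564} = 2 \sqrt{1891}$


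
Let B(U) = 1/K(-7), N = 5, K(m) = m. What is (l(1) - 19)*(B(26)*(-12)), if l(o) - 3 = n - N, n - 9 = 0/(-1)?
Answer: -144/7 ≈ -20.571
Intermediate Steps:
n = 9 (n = 9 + 0/(-1) = 9 + 0*(-1) = 9 + 0 = 9)
B(U) = -1/7 (B(U) = 1/(-7) = -1/7)
l(o) = 7 (l(o) = 3 + (9 - 1*5) = 3 + (9 - 5) = 3 + 4 = 7)
(l(1) - 19)*(B(26)*(-12)) = (7 - 19)*(-1/7*(-12)) = -12*12/7 = -144/7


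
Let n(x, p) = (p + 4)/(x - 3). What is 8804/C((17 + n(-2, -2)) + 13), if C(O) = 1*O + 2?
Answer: 22010/79 ≈ 278.61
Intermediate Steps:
n(x, p) = (4 + p)/(-3 + x)
C(O) = 2 + O (C(O) = O + 2 = 2 + O)
8804/C((17 + n(-2, -2)) + 13) = 8804/(2 + ((17 + (4 - 2)/(-3 - 2)) + 13)) = 8804/(2 + ((17 + 2/(-5)) + 13)) = 8804/(2 + ((17 - ⅕*2) + 13)) = 8804/(2 + ((17 - ⅖) + 13)) = 8804/(2 + (83/5 + 13)) = 8804/(2 + 148/5) = 8804/(158/5) = 8804*(5/158) = 22010/79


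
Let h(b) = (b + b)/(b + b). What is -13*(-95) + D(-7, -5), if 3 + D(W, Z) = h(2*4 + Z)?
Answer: 1233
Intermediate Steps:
h(b) = 1 (h(b) = (2*b)/((2*b)) = (2*b)*(1/(2*b)) = 1)
D(W, Z) = -2 (D(W, Z) = -3 + 1 = -2)
-13*(-95) + D(-7, -5) = -13*(-95) - 2 = 1235 - 2 = 1233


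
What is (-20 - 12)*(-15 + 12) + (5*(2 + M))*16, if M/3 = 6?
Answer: 1696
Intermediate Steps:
M = 18 (M = 3*6 = 18)
(-20 - 12)*(-15 + 12) + (5*(2 + M))*16 = (-20 - 12)*(-15 + 12) + (5*(2 + 18))*16 = -32*(-3) + (5*20)*16 = 96 + 100*16 = 96 + 1600 = 1696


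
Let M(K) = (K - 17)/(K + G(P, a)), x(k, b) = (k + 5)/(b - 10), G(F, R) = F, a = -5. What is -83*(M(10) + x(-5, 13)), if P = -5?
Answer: 581/5 ≈ 116.20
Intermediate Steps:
x(k, b) = (5 + k)/(-10 + b)
M(K) = (-17 + K)/(-5 + K) (M(K) = (K - 17)/(K - 5) = (-17 + K)/(-5 + K))
-83*(M(10) + x(-5, 13)) = -83*((-17 + 10)/(-5 + 10) + (5 - 5)/(-10 + 13)) = -83*(-7/5 + 0/3) = -83*((⅕)*(-7) + (⅓)*0) = -83*(-7/5 + 0) = -83*(-7/5) = 581/5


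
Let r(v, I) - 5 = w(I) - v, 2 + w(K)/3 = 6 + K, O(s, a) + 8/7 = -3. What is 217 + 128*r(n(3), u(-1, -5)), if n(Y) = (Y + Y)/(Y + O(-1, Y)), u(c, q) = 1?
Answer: 3449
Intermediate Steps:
O(s, a) = -29/7 (O(s, a) = -8/7 - 3 = -29/7)
w(K) = 12 + 3*K (w(K) = -6 + 3*(6 + K) = -6 + (18 + 3*K) = 12 + 3*K)
n(Y) = 2*Y/(-29/7 + Y) (n(Y) = (Y + Y)/(Y - 29/7) = (2*Y)/(-29/7 + Y) = 2*Y/(-29/7 + Y))
r(v, I) = 17 - v + 3*I (r(v, I) = 5 + ((12 + 3*I) - v) = 5 + (12 - v + 3*I) = 17 - v + 3*I)
217 + 128*r(n(3), u(-1, -5)) = 217 + 128*(17 - 14*3/(-29 + 7*3) + 3*1) = 217 + 128*(17 - 14*3/(-29 + 21) + 3) = 217 + 128*(17 - 14*3/(-8) + 3) = 217 + 128*(17 - 14*3*(-1)/8 + 3) = 217 + 128*(17 - 1*(-21/4) + 3) = 217 + 128*(17 + 21/4 + 3) = 217 + 128*(101/4) = 217 + 3232 = 3449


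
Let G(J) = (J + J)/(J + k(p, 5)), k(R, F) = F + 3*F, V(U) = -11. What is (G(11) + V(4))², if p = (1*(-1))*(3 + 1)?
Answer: 101761/961 ≈ 105.89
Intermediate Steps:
p = -4 (p = -1*4 = -4)
k(R, F) = 4*F
G(J) = 2*J/(20 + J) (G(J) = (J + J)/(J + 4*5) = (2*J)/(J + 20) = (2*J)/(20 + J) = 2*J/(20 + J))
(G(11) + V(4))² = (2*11/(20 + 11) - 11)² = (2*11/31 - 11)² = (2*11*(1/31) - 11)² = (22/31 - 11)² = (-319/31)² = 101761/961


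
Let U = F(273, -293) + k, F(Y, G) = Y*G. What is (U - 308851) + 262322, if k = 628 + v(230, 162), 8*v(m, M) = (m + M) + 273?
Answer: -1006455/8 ≈ -1.2581e+5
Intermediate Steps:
v(m, M) = 273/8 + M/8 + m/8 (v(m, M) = ((m + M) + 273)/8 = ((M + m) + 273)/8 = (273 + M + m)/8 = 273/8 + M/8 + m/8)
F(Y, G) = G*Y
k = 5689/8 (k = 628 + (273/8 + (⅛)*162 + (⅛)*230) = 628 + (273/8 + 81/4 + 115/4) = 628 + 665/8 = 5689/8 ≈ 711.13)
U = -634223/8 (U = -293*273 + 5689/8 = -79989 + 5689/8 = -634223/8 ≈ -79278.)
(U - 308851) + 262322 = (-634223/8 - 308851) + 262322 = -3105031/8 + 262322 = -1006455/8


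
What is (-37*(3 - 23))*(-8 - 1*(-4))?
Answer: -2960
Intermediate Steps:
(-37*(3 - 23))*(-8 - 1*(-4)) = (-37*(-20))*(-8 + 4) = 740*(-4) = -2960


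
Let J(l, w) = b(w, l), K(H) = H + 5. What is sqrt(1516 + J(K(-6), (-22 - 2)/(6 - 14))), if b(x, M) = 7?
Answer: sqrt(1523) ≈ 39.026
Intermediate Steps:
K(H) = 5 + H
J(l, w) = 7
sqrt(1516 + J(K(-6), (-22 - 2)/(6 - 14))) = sqrt(1516 + 7) = sqrt(1523)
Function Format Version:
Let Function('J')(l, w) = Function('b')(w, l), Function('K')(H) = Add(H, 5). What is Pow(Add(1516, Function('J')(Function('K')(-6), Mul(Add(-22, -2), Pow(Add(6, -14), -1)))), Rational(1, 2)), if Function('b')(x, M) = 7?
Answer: Pow(1523, Rational(1, 2)) ≈ 39.026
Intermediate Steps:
Function('K')(H) = Add(5, H)
Function('J')(l, w) = 7
Pow(Add(1516, Function('J')(Function('K')(-6), Mul(Add(-22, -2), Pow(Add(6, -14), -1)))), Rational(1, 2)) = Pow(Add(1516, 7), Rational(1, 2)) = Pow(1523, Rational(1, 2))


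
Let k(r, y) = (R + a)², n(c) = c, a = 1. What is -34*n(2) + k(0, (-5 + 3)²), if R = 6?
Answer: -19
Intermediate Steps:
k(r, y) = 49 (k(r, y) = (6 + 1)² = 7² = 49)
-34*n(2) + k(0, (-5 + 3)²) = -34*2 + 49 = -68 + 49 = -19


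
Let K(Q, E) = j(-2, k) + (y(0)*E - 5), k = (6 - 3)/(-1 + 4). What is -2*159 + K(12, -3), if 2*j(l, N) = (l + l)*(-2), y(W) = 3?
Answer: -328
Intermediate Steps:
k = 1 (k = 3/3 = 3*(⅓) = 1)
j(l, N) = -2*l (j(l, N) = ((l + l)*(-2))/2 = ((2*l)*(-2))/2 = (-4*l)/2 = -2*l)
K(Q, E) = -1 + 3*E (K(Q, E) = -2*(-2) + (3*E - 5) = 4 + (-5 + 3*E) = -1 + 3*E)
-2*159 + K(12, -3) = -2*159 + (-1 + 3*(-3)) = -318 + (-1 - 9) = -318 - 10 = -328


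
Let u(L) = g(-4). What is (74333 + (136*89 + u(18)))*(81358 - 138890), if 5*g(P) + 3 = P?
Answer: -24864064696/5 ≈ -4.9728e+9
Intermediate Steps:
g(P) = -3/5 + P/5
u(L) = -7/5 (u(L) = -3/5 + (1/5)*(-4) = -3/5 - 4/5 = -7/5)
(74333 + (136*89 + u(18)))*(81358 - 138890) = (74333 + (136*89 - 7/5))*(81358 - 138890) = (74333 + (12104 - 7/5))*(-57532) = (74333 + 60513/5)*(-57532) = (432178/5)*(-57532) = -24864064696/5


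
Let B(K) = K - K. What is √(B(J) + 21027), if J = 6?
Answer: √21027 ≈ 145.01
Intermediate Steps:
B(K) = 0
√(B(J) + 21027) = √(0 + 21027) = √21027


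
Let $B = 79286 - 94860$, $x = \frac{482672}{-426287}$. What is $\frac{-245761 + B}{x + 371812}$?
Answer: $- \frac{111403713145}{158498139372} \approx -0.70287$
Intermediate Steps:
$x = - \frac{482672}{426287}$ ($x = 482672 \left(- \frac{1}{426287}\right) = - \frac{482672}{426287} \approx -1.1323$)
$B = -15574$
$\frac{-245761 + B}{x + 371812} = \frac{-245761 - 15574}{- \frac{482672}{426287} + 371812} = - \frac{261335}{\frac{158498139372}{426287}} = \left(-261335\right) \frac{426287}{158498139372} = - \frac{111403713145}{158498139372}$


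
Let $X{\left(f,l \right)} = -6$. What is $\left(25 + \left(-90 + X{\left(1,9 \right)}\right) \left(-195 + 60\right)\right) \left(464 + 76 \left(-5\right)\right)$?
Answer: $1090740$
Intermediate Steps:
$\left(25 + \left(-90 + X{\left(1,9 \right)}\right) \left(-195 + 60\right)\right) \left(464 + 76 \left(-5\right)\right) = \left(25 + \left(-90 - 6\right) \left(-195 + 60\right)\right) \left(464 + 76 \left(-5\right)\right) = \left(25 - -12960\right) \left(464 - 380\right) = \left(25 + 12960\right) 84 = 12985 \cdot 84 = 1090740$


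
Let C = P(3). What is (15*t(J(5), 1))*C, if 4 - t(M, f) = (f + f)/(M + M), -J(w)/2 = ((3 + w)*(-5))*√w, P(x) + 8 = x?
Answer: -300 + 3*√5/16 ≈ -299.58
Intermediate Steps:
P(x) = -8 + x
C = -5 (C = -8 + 3 = -5)
J(w) = -2*√w*(-15 - 5*w) (J(w) = -2*(3 + w)*(-5)*√w = -2*(-15 - 5*w)*√w = -2*√w*(-15 - 5*w))
t(M, f) = 4 - f/M (t(M, f) = 4 - (f + f)/(M + M) = 4 - 2*f/(2*M) = 4 - 2*f*1/(2*M) = 4 - f/M)
(15*t(J(5), 1))*C = (15*(4 - 1*1/10*√5*(3 + 5)))*(-5) = (15*(4 - 1*1/10*√5*8))*(-5) = (15*(4 - 1*1/80*√5))*(-5) = (15*(4 - 1*1*√5/400))*(-5) = (15*(4 - √5/400))*(-5) = (60 - 3*√5/80)*(-5) = -300 + 3*√5/16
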